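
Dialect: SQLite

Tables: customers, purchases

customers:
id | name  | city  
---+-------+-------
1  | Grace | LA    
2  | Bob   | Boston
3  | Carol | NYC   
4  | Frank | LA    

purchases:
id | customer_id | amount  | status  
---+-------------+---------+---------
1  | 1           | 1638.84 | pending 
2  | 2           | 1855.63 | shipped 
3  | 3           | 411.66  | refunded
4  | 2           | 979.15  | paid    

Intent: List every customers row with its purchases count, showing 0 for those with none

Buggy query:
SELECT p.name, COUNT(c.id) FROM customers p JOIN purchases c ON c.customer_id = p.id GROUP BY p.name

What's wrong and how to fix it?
Bug: INNER JOIN drops customers rows that have no matching purchases rows

Fix: Switch to LEFT JOIN to retain unmatched parent rows

Corrected query:
SELECT p.name, COUNT(c.id) FROM customers p LEFT JOIN purchases c ON c.customer_id = p.id GROUP BY p.name

Result:
name  | COUNT(c.id)
------+------------
Bob   | 2          
Carol | 1          
Frank | 0          
Grace | 1          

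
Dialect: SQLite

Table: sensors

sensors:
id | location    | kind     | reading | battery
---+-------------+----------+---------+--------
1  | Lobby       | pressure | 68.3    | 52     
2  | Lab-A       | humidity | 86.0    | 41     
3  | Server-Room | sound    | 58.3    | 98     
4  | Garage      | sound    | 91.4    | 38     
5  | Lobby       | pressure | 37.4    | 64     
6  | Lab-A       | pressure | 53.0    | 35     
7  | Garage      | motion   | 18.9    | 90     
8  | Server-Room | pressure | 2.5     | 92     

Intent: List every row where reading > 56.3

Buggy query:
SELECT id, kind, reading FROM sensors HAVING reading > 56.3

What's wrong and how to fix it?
Bug: HAVING filters the output of aggregation, but this query has no GROUP BY and no aggregate functions, so SQLite rejects it (HAVING clause on a non-aggregate query); the condition here is per row

Fix: Use WHERE for row-level filtering

Corrected query:
SELECT id, kind, reading FROM sensors WHERE reading > 56.3

Result:
id | kind     | reading
---+----------+--------
1  | pressure | 68.3   
2  | humidity | 86     
3  | sound    | 58.3   
4  | sound    | 91.4   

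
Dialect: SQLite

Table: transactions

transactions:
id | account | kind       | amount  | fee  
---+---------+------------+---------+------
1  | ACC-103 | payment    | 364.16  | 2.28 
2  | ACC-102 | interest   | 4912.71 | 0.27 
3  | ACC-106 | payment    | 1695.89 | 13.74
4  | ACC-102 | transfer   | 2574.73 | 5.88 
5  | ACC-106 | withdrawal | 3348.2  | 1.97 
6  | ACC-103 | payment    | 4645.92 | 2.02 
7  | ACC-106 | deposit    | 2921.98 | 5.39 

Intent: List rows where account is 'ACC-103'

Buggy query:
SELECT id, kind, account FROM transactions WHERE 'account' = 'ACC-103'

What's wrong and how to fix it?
Bug: Single quotes denote string literals in SQL; the column name is being compared as a constant string

Fix: Remove the quotes around the column name (or use double quotes for an identifier)

Corrected query:
SELECT id, kind, account FROM transactions WHERE account = 'ACC-103'

Result:
id | kind    | account
---+---------+--------
1  | payment | ACC-103
6  | payment | ACC-103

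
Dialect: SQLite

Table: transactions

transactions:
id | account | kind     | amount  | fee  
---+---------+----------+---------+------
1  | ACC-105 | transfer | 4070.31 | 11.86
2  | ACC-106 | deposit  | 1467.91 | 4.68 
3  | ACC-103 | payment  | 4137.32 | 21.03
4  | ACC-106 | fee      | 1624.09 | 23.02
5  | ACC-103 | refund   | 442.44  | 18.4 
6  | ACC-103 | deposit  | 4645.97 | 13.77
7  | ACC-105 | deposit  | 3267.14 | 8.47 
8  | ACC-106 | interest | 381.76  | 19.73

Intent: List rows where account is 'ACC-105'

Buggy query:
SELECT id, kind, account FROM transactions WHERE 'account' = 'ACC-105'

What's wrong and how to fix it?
Bug: 'account' in single quotes is a string literal, not the column; the comparison is literal-vs-literal and never true

Fix: Remove the quotes around the column name (or use double quotes for an identifier)

Corrected query:
SELECT id, kind, account FROM transactions WHERE account = 'ACC-105'

Result:
id | kind     | account
---+----------+--------
1  | transfer | ACC-105
7  | deposit  | ACC-105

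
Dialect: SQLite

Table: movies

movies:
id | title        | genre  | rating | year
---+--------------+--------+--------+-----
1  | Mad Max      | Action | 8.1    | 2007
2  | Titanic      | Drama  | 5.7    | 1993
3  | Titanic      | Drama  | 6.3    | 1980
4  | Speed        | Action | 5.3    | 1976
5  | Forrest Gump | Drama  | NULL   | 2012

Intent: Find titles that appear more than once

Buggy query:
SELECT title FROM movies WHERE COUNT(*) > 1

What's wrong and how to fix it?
Bug: COUNT(*) is an aggregate and cannot be used in WHERE

Fix: GROUP BY title, then filter groups with HAVING COUNT(*) > 1

Corrected query:
SELECT title FROM movies GROUP BY title HAVING COUNT(*) > 1

Result:
title  
-------
Titanic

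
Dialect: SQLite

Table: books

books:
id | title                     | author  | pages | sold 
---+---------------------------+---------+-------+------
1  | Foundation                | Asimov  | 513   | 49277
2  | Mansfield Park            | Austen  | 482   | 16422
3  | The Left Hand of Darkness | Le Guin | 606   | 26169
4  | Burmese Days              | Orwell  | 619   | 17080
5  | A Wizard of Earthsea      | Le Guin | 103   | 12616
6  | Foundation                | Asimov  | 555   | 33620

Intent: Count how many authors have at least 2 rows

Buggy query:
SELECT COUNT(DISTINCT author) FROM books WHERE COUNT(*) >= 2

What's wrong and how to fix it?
Bug: COUNT(*) cannot appear in WHERE; the per-group count doesn't exist yet

Fix: Use a subquery that GROUPs and filters with HAVING, then count its rows

Corrected query:
SELECT COUNT(*) FROM (SELECT author FROM books GROUP BY author HAVING COUNT(*) >= 2)

Result:
COUNT(*)
--------
2       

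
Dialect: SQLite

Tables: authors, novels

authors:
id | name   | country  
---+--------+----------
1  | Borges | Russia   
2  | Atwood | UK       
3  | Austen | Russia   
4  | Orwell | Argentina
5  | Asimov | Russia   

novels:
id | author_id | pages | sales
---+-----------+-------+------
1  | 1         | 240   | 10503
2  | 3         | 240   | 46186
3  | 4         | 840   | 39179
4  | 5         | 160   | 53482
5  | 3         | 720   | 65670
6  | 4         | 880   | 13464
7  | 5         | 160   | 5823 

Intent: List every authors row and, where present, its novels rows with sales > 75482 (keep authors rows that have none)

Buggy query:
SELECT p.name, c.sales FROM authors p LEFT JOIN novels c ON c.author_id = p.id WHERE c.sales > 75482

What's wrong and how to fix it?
Bug: A WHERE condition on the right-hand table after LEFT JOIN drops unmatched parents

Fix: Put 'c.sales > 75482' in the JOIN's ON clause instead of WHERE

Corrected query:
SELECT p.name, c.sales FROM authors p LEFT JOIN novels c ON c.author_id = p.id AND c.sales > 75482

Result:
name   | sales
-------+------
Borges | NULL 
Atwood | NULL 
Austen | NULL 
Orwell | NULL 
Asimov | NULL 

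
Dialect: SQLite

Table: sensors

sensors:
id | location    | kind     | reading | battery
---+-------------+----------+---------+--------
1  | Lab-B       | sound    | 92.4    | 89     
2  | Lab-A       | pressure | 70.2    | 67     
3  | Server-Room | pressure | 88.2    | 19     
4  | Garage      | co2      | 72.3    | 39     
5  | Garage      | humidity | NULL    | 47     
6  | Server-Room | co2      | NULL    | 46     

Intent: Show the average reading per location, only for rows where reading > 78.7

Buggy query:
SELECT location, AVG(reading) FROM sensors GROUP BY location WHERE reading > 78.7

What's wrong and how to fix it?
Bug: WHERE cannot follow GROUP BY

Fix: Move the WHERE clause before GROUP BY

Corrected query:
SELECT location, AVG(reading) FROM sensors WHERE reading > 78.7 GROUP BY location

Result:
location    | AVG(reading)
------------+-------------
Lab-B       | 92.4        
Server-Room | 88.2        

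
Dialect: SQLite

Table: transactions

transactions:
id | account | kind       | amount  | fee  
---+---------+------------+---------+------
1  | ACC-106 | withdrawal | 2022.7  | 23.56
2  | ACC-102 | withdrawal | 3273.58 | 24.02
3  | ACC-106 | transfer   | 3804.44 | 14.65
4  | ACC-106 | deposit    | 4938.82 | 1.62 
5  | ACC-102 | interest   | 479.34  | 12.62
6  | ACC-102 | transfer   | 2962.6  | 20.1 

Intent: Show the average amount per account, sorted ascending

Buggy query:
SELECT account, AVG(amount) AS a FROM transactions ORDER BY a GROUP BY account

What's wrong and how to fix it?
Bug: GROUP BY must precede ORDER BY

Fix: Move ORDER BY to the end, after GROUP BY

Corrected query:
SELECT account, AVG(amount) AS a FROM transactions GROUP BY account ORDER BY a

Result:
account | a          
--------+------------
ACC-102 | 2238.506667
ACC-106 | 3588.653333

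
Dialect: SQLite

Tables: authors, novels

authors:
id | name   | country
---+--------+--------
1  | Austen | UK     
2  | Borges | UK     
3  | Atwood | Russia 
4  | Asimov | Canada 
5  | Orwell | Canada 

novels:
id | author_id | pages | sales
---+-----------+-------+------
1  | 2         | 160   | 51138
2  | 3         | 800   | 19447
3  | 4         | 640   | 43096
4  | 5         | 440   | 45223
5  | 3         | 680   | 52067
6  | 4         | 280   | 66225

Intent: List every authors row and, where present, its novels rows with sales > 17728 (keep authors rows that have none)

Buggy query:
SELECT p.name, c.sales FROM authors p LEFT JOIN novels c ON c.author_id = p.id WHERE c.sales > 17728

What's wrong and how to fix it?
Bug: A WHERE condition on the right-hand table after LEFT JOIN drops unmatched parents

Fix: Put 'c.sales > 17728' in the JOIN's ON clause instead of WHERE

Corrected query:
SELECT p.name, c.sales FROM authors p LEFT JOIN novels c ON c.author_id = p.id AND c.sales > 17728

Result:
name   | sales
-------+------
Austen | NULL 
Borges | 51138
Atwood | 19447
Atwood | 52067
Asimov | 43096
Asimov | 66225
Orwell | 45223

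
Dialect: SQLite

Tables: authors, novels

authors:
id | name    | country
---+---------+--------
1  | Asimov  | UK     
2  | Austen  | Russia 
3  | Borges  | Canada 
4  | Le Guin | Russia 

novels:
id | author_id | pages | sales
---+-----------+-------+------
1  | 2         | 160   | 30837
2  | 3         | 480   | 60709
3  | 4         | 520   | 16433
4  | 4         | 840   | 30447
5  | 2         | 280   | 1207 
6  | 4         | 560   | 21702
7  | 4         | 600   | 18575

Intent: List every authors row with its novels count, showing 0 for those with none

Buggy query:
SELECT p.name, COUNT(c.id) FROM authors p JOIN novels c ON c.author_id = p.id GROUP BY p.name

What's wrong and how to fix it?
Bug: INNER JOIN drops authors rows that have no matching novels rows

Fix: Use LEFT JOIN so parents without children still appear (COUNT(c.id) gives 0)

Corrected query:
SELECT p.name, COUNT(c.id) FROM authors p LEFT JOIN novels c ON c.author_id = p.id GROUP BY p.name

Result:
name    | COUNT(c.id)
--------+------------
Asimov  | 0          
Austen  | 2          
Borges  | 1          
Le Guin | 4          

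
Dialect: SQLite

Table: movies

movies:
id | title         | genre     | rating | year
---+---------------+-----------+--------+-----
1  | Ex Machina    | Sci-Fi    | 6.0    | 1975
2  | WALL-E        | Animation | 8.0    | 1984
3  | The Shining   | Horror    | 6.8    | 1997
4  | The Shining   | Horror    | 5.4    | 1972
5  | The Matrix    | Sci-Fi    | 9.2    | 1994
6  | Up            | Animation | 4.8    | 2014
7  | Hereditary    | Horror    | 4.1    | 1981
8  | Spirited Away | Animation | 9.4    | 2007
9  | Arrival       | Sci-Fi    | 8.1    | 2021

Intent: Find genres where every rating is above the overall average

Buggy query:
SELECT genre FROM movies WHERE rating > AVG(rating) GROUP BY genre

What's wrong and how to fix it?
Bug: AVG() is an aggregate; it can't sit directly in WHERE

Fix: Compute the overall average in a scalar subquery and compare each group's MIN against it in HAVING

Corrected query:
SELECT genre FROM movies GROUP BY genre HAVING MIN(rating) > (SELECT AVG(rating) FROM movies)

Result:
(no rows)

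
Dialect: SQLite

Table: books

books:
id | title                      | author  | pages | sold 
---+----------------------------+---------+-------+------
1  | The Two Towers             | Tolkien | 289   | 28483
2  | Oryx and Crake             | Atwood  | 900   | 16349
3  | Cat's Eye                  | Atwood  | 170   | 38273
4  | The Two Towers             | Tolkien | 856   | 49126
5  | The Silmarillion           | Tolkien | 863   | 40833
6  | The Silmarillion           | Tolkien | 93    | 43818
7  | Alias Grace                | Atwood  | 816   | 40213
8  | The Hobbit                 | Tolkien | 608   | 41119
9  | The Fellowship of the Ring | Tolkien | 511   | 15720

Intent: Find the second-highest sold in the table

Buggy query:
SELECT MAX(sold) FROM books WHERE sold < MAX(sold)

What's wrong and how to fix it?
Bug: MAX(sold) on the right of the comparison is an aggregate-in-WHERE error

Fix: Put the inner MAX in a scalar subquery

Corrected query:
SELECT MAX(sold) FROM books WHERE sold < (SELECT MAX(sold) FROM books)

Result:
MAX(sold)
---------
43818    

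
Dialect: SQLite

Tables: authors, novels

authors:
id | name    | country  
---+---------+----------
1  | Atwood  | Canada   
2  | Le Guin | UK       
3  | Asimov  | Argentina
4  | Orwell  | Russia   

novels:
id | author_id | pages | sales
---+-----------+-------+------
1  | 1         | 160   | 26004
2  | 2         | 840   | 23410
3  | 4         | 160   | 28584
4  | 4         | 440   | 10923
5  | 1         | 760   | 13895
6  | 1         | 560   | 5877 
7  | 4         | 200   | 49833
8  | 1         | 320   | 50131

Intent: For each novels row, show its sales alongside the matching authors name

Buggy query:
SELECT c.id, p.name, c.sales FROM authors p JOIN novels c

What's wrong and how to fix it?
Bug: Missing join condition: each novels row is matched to all authors rows instead of just its own

Fix: Specify the join condition linking the foreign key to the parent id

Corrected query:
SELECT c.id, p.name, c.sales FROM authors p JOIN novels c ON c.author_id = p.id

Result:
id | name    | sales
---+---------+------
1  | Atwood  | 26004
2  | Le Guin | 23410
3  | Orwell  | 28584
4  | Orwell  | 10923
5  | Atwood  | 13895
6  | Atwood  | 5877 
7  | Orwell  | 49833
8  | Atwood  | 50131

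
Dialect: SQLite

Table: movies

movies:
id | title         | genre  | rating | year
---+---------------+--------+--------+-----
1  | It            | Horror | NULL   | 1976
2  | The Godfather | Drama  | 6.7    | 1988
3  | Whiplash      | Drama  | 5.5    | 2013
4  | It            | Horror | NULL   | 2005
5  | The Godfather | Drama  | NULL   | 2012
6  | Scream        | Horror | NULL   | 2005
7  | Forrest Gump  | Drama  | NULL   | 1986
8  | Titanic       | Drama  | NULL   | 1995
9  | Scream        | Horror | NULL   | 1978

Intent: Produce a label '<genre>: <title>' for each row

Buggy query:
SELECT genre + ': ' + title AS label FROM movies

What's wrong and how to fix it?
Bug: '+' is numeric addition; on text columns SQLite converts them to 0 instead of concatenating

Fix: Replace + with || to concatenate text

Corrected query:
SELECT genre || ': ' || title AS label FROM movies

Result:
label               
--------------------
Horror: It          
Drama: The Godfather
Drama: Whiplash     
Horror: It          
Drama: The Godfather
Horror: Scream      
Drama: Forrest Gump 
Drama: Titanic      
Horror: Scream      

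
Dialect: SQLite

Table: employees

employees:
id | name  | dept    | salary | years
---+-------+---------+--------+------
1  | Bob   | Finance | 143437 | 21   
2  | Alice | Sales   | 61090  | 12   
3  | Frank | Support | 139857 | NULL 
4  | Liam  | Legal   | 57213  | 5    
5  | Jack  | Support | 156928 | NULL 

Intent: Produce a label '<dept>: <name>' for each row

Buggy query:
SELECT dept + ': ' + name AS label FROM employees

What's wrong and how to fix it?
Bug: SQLite uses || for string concatenation; + coerces text to numbers (yielding 0)

Fix: Use the || operator for string concatenation

Corrected query:
SELECT dept || ': ' || name AS label FROM employees

Result:
label         
--------------
Finance: Bob  
Sales: Alice  
Support: Frank
Legal: Liam   
Support: Jack 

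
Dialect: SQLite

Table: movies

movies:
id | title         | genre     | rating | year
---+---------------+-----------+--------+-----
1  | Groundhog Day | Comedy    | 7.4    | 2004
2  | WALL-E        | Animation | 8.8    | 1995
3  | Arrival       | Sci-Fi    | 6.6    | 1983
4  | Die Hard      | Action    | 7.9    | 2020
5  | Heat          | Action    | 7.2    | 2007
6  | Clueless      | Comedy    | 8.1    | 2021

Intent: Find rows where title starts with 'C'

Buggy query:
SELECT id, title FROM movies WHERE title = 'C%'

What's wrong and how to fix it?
Bug: '=' compares the literal string including the % character; pattern matching needs LIKE

Fix: Replace '=' with LIKE so 'C%' is treated as a pattern

Corrected query:
SELECT id, title FROM movies WHERE title LIKE 'C%'

Result:
id | title   
---+---------
6  | Clueless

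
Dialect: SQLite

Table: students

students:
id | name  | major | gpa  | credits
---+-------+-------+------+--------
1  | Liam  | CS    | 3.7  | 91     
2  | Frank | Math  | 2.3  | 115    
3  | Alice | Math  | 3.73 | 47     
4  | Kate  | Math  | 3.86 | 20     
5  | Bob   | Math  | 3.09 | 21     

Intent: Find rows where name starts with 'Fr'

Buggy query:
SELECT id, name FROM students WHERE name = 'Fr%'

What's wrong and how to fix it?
Bug: '=' compares the literal string including the % character; pattern matching needs LIKE

Fix: Replace '=' with LIKE so 'Fr%' is treated as a pattern

Corrected query:
SELECT id, name FROM students WHERE name LIKE 'Fr%'

Result:
id | name 
---+------
2  | Frank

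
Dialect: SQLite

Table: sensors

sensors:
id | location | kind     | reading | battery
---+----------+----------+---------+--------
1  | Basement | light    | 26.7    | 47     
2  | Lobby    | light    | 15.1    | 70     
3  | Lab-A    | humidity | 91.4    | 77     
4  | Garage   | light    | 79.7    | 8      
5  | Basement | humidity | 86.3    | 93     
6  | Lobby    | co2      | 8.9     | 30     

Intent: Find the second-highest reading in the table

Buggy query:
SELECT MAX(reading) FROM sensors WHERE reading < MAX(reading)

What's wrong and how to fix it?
Bug: The inner MAX is an aggregate inside WHERE, which is not allowed

Fix: Put the inner MAX in a scalar subquery

Corrected query:
SELECT MAX(reading) FROM sensors WHERE reading < (SELECT MAX(reading) FROM sensors)

Result:
MAX(reading)
------------
86.3        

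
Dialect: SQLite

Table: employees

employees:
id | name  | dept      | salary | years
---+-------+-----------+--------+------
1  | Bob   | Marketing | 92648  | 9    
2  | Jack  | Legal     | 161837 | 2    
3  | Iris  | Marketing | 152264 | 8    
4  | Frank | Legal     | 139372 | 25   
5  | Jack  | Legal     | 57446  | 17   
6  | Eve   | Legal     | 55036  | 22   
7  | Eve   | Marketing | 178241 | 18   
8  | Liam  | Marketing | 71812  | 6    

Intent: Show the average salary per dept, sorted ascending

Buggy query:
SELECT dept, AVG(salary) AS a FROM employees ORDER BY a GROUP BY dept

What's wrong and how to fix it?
Bug: GROUP BY must precede ORDER BY

Fix: Reorder: SELECT … FROM … GROUP BY … ORDER BY …

Corrected query:
SELECT dept, AVG(salary) AS a FROM employees GROUP BY dept ORDER BY a

Result:
dept      | a        
----------+----------
Legal     | 103422.75
Marketing | 123741.25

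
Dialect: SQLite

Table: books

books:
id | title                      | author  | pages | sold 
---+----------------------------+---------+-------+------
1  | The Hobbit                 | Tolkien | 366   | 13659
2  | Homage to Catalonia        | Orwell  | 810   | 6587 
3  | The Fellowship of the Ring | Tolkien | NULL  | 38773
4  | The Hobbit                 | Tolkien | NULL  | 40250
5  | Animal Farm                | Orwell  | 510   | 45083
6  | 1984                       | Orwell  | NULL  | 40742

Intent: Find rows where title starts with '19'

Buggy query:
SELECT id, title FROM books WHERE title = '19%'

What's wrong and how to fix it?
Bug: Wildcards only work with LIKE; '=' treats '%' as a literal character

Fix: Replace '=' with LIKE so '19%' is treated as a pattern

Corrected query:
SELECT id, title FROM books WHERE title LIKE '19%'

Result:
id | title
---+------
6  | 1984 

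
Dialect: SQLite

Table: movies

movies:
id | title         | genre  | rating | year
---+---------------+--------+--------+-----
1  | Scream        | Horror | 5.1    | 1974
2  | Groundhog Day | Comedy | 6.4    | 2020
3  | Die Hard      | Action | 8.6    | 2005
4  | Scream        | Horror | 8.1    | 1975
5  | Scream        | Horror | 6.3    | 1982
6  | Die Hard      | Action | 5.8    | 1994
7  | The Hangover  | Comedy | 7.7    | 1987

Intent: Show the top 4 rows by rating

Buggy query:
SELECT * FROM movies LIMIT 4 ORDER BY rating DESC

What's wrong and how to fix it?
Bug: ORDER BY cannot follow LIMIT; LIMIT is the final clause

Fix: Sort with ORDER BY, then apply LIMIT

Corrected query:
SELECT * FROM movies ORDER BY rating DESC LIMIT 4

Result:
id | title         | genre  | rating | year
---+---------------+--------+--------+-----
3  | Die Hard      | Action | 8.6    | 2005
4  | Scream        | Horror | 8.1    | 1975
7  | The Hangover  | Comedy | 7.7    | 1987
2  | Groundhog Day | Comedy | 6.4    | 2020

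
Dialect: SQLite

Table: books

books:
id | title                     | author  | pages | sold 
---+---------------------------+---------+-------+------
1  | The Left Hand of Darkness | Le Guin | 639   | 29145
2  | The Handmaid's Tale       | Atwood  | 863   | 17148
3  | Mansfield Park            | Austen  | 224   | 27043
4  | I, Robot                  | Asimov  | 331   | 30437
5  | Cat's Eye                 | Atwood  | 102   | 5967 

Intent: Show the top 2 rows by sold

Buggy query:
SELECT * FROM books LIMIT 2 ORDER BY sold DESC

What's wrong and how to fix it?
Bug: LIMIT must come after ORDER BY

Fix: Sort with ORDER BY, then apply LIMIT

Corrected query:
SELECT * FROM books ORDER BY sold DESC LIMIT 2

Result:
id | title                     | author  | pages | sold 
---+---------------------------+---------+-------+------
4  | I, Robot                  | Asimov  | 331   | 30437
1  | The Left Hand of Darkness | Le Guin | 639   | 29145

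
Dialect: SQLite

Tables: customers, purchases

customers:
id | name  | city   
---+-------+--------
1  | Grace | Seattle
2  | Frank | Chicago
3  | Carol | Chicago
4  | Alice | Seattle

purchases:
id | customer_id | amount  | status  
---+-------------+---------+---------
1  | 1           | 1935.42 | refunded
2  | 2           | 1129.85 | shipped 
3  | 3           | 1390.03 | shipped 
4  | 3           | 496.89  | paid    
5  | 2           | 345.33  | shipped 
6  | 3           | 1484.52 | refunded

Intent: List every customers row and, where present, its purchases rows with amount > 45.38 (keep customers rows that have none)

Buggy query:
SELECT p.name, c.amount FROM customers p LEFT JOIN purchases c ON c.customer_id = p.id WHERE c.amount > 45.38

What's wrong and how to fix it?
Bug: Filtering c.amount in WHERE discards the NULL rows produced by LEFT JOIN, turning it into an inner join

Fix: Move the right-table condition into the ON clause so unmatched parents are kept

Corrected query:
SELECT p.name, c.amount FROM customers p LEFT JOIN purchases c ON c.customer_id = p.id AND c.amount > 45.38

Result:
name  | amount 
------+--------
Grace | 1935.42
Frank | 345.33 
Frank | 1129.85
Carol | 496.89 
Carol | 1390.03
Carol | 1484.52
Alice | NULL   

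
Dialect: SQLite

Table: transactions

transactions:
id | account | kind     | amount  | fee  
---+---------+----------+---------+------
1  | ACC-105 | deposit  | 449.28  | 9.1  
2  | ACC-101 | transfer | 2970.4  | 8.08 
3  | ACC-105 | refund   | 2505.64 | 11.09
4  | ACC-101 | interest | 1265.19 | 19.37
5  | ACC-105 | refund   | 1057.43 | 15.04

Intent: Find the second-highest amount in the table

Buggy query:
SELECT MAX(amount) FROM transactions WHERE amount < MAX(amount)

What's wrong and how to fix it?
Bug: The inner MAX is an aggregate inside WHERE, which is not allowed

Fix: Put the inner MAX in a scalar subquery

Corrected query:
SELECT MAX(amount) FROM transactions WHERE amount < (SELECT MAX(amount) FROM transactions)

Result:
MAX(amount)
-----------
2505.64    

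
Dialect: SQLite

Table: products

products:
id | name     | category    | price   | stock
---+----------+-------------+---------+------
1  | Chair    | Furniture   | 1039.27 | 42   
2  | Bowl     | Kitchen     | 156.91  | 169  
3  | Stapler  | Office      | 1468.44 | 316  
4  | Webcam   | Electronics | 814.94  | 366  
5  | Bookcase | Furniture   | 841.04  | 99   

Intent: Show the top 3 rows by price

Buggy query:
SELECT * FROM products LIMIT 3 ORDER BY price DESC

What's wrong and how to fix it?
Bug: ORDER BY cannot follow LIMIT; LIMIT is the final clause

Fix: Swap the clauses: ORDER BY first, then LIMIT

Corrected query:
SELECT * FROM products ORDER BY price DESC LIMIT 3

Result:
id | name     | category  | price   | stock
---+----------+-----------+---------+------
3  | Stapler  | Office    | 1468.44 | 316  
1  | Chair    | Furniture | 1039.27 | 42   
5  | Bookcase | Furniture | 841.04  | 99   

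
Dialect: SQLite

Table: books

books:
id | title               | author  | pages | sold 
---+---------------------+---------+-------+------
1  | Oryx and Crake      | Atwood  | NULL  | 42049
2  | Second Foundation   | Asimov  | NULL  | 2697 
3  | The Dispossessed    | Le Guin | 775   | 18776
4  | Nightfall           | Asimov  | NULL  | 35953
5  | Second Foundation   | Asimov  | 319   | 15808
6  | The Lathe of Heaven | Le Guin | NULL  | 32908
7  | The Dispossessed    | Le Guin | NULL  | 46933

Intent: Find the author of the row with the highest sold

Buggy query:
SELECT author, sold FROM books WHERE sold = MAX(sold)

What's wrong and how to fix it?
Bug: MAX(sold) is an aggregate and cannot be used directly in WHERE

Fix: Use a subquery: WHERE sold = (SELECT MAX(sold) FROM books)

Corrected query:
SELECT author, sold FROM books WHERE sold = (SELECT MAX(sold) FROM books)

Result:
author  | sold 
--------+------
Le Guin | 46933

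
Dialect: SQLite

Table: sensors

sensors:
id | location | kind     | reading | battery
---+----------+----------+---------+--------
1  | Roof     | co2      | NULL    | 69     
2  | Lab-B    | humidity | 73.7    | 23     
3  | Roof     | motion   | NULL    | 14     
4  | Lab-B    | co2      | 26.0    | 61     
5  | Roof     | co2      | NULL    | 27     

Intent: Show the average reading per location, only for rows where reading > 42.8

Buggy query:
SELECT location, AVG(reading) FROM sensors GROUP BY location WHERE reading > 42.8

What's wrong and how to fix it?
Bug: WHERE cannot follow GROUP BY

Fix: Move the WHERE clause before GROUP BY

Corrected query:
SELECT location, AVG(reading) FROM sensors WHERE reading > 42.8 GROUP BY location

Result:
location | AVG(reading)
---------+-------------
Lab-B    | 73.7        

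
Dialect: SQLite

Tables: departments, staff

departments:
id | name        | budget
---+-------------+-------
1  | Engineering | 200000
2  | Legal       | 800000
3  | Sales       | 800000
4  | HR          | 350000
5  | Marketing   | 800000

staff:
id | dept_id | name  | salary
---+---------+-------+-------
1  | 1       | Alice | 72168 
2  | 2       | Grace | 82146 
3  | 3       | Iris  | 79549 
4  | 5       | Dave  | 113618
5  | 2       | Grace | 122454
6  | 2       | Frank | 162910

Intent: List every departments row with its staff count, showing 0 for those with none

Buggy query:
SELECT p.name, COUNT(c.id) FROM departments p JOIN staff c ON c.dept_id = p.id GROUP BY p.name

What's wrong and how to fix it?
Bug: An inner join excludes parents with zero children

Fix: Use LEFT JOIN so parents without children still appear (COUNT(c.id) gives 0)

Corrected query:
SELECT p.name, COUNT(c.id) FROM departments p LEFT JOIN staff c ON c.dept_id = p.id GROUP BY p.name

Result:
name        | COUNT(c.id)
------------+------------
Engineering | 1          
HR          | 0          
Legal       | 3          
Marketing   | 1          
Sales       | 1          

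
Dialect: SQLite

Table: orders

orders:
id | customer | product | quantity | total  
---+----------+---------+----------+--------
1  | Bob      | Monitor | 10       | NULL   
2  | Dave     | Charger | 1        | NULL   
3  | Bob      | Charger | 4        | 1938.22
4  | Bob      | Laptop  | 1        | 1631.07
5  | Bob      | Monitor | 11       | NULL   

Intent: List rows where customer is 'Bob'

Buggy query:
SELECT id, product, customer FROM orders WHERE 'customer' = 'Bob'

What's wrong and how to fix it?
Bug: Single quotes denote string literals in SQL; the column name is being compared as a constant string

Fix: Remove the quotes around the column name (or use double quotes for an identifier)

Corrected query:
SELECT id, product, customer FROM orders WHERE customer = 'Bob'

Result:
id | product | customer
---+---------+---------
1  | Monitor | Bob     
3  | Charger | Bob     
4  | Laptop  | Bob     
5  | Monitor | Bob     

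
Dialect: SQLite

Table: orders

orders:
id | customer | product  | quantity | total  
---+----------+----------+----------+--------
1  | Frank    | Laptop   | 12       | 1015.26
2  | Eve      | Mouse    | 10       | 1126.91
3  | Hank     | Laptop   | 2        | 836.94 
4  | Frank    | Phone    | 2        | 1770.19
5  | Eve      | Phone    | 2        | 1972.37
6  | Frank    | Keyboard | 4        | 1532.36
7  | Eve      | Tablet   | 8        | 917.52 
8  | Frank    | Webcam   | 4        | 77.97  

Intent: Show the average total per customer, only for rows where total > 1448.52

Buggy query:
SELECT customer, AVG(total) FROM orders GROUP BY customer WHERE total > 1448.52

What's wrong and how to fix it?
Bug: Row-level WHERE must come before GROUP BY in the clause order

Fix: Place WHERE between FROM and GROUP BY

Corrected query:
SELECT customer, AVG(total) FROM orders WHERE total > 1448.52 GROUP BY customer

Result:
customer | AVG(total)
---------+-----------
Eve      | 1972.37   
Frank    | 1651.275  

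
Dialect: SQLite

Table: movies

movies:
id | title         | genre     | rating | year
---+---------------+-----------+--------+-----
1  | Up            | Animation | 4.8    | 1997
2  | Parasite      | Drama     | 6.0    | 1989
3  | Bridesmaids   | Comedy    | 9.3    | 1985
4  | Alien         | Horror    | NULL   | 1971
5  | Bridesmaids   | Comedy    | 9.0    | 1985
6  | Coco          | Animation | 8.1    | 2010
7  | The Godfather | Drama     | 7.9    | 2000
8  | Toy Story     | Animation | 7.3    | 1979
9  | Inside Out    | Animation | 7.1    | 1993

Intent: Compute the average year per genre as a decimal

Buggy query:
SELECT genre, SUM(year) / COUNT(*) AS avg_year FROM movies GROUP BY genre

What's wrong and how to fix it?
Bug: Both operands are integers, so '/' performs integer division and truncates

Fix: Cast one side to REAL so the division keeps the fractional part

Corrected query:
SELECT genre, SUM(year) * 1.0 / COUNT(*) AS avg_year FROM movies GROUP BY genre

Result:
genre     | avg_year
----------+---------
Animation | 1994.75 
Comedy    | 1985    
Drama     | 1994.5  
Horror    | 1971    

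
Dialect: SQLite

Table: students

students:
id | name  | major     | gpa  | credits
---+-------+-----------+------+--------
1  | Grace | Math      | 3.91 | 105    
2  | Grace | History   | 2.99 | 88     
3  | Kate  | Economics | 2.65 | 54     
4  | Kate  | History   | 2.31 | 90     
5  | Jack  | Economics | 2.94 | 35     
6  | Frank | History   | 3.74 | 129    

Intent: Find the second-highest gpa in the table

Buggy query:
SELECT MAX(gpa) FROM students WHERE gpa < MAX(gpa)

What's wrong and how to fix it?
Bug: The inner MAX is an aggregate inside WHERE, which is not allowed

Fix: Compute the overall MAX in a subquery, then take MAX of rows below it

Corrected query:
SELECT MAX(gpa) FROM students WHERE gpa < (SELECT MAX(gpa) FROM students)

Result:
MAX(gpa)
--------
3.74    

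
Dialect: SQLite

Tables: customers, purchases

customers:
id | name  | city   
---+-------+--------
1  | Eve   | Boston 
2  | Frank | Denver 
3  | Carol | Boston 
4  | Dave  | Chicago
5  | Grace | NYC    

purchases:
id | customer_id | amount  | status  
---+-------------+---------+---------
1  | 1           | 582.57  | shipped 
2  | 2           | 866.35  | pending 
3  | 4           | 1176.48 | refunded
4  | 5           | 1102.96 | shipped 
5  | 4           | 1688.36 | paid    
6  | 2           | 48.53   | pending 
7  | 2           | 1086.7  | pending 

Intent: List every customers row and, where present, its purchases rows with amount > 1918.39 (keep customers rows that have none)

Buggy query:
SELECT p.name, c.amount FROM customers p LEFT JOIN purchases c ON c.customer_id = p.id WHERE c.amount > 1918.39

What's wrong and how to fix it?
Bug: Filtering c.amount in WHERE discards the NULL rows produced by LEFT JOIN, turning it into an inner join

Fix: Put 'c.amount > 1918.39' in the JOIN's ON clause instead of WHERE

Corrected query:
SELECT p.name, c.amount FROM customers p LEFT JOIN purchases c ON c.customer_id = p.id AND c.amount > 1918.39

Result:
name  | amount
------+-------
Eve   | NULL  
Frank | NULL  
Carol | NULL  
Dave  | NULL  
Grace | NULL  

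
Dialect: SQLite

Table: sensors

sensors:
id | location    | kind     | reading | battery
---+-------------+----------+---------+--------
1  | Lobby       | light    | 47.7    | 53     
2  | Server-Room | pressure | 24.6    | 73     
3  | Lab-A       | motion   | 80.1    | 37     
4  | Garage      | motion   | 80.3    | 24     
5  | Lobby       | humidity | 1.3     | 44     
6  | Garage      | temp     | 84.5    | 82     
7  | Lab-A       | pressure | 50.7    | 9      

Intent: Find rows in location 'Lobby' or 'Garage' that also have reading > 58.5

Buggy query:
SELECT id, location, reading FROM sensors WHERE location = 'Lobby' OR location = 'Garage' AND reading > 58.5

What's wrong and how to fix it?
Bug: Without parentheses, AND is evaluated before OR, so the reading filter only applies to the 'Garage' branch

Fix: Add parentheses around the OR so the AND applies to both alternatives

Corrected query:
SELECT id, location, reading FROM sensors WHERE (location = 'Lobby' OR location = 'Garage') AND reading > 58.5

Result:
id | location | reading
---+----------+--------
4  | Garage   | 80.3   
6  | Garage   | 84.5   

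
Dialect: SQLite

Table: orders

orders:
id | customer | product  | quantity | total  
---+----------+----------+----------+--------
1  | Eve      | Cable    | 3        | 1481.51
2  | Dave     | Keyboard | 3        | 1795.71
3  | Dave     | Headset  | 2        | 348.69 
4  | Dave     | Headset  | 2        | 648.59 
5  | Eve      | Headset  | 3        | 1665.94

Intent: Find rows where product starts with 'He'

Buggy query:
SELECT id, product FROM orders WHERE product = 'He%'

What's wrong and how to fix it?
Bug: Wildcards only work with LIKE; '=' treats '%' as a literal character

Fix: Replace '=' with LIKE so 'He%' is treated as a pattern

Corrected query:
SELECT id, product FROM orders WHERE product LIKE 'He%'

Result:
id | product
---+--------
3  | Headset
4  | Headset
5  | Headset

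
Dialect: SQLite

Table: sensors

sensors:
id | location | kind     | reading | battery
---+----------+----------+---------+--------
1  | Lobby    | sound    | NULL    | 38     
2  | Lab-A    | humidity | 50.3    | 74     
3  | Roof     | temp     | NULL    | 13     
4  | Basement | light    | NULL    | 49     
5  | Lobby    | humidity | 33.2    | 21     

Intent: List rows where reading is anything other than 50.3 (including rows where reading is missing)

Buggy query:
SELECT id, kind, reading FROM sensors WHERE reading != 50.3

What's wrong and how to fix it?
Bug: Inequality against NULL is unknown, not true; rows with NULL are dropped

Fix: Handle NULL separately with IS NULL alongside the inequality

Corrected query:
SELECT id, kind, reading FROM sensors WHERE reading != 50.3 OR reading IS NULL

Result:
id | kind     | reading
---+----------+--------
1  | sound    | NULL   
3  | temp     | NULL   
4  | light    | NULL   
5  | humidity | 33.2   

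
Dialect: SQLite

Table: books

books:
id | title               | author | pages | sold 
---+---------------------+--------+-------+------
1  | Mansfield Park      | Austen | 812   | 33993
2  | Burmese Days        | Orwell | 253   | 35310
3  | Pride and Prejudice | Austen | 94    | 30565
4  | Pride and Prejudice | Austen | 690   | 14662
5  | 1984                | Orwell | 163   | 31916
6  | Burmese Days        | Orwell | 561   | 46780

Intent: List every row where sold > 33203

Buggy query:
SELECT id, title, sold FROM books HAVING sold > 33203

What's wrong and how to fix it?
Bug: HAVING filters the output of aggregation, but this query has no GROUP BY and no aggregate functions, so SQLite rejects it (HAVING clause on a non-aggregate query); the condition here is per row

Fix: Use WHERE for row-level filtering

Corrected query:
SELECT id, title, sold FROM books WHERE sold > 33203

Result:
id | title          | sold 
---+----------------+------
1  | Mansfield Park | 33993
2  | Burmese Days   | 35310
6  | Burmese Days   | 46780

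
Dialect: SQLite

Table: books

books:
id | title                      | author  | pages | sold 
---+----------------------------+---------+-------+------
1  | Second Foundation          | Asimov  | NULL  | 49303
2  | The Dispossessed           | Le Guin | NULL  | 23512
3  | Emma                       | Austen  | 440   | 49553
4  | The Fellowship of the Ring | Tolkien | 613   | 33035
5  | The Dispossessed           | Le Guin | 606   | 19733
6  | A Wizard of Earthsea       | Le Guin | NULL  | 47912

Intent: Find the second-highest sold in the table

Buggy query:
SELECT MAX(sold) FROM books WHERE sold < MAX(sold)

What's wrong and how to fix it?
Bug: MAX(sold) on the right of the comparison is an aggregate-in-WHERE error

Fix: Put the inner MAX in a scalar subquery

Corrected query:
SELECT MAX(sold) FROM books WHERE sold < (SELECT MAX(sold) FROM books)

Result:
MAX(sold)
---------
49303    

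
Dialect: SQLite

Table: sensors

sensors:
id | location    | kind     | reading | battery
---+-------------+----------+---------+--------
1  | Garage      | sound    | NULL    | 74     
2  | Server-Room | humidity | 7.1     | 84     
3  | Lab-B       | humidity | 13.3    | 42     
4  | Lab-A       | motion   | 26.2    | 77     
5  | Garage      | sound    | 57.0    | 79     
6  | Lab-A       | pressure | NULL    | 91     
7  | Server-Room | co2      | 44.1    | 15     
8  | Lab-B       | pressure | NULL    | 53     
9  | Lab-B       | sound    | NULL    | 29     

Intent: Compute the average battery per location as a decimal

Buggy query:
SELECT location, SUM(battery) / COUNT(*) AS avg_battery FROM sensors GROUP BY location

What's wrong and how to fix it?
Bug: Both operands are integers, so '/' performs integer division and truncates

Fix: Cast one side to REAL so the division keeps the fractional part

Corrected query:
SELECT location, SUM(battery) * 1.0 / COUNT(*) AS avg_battery FROM sensors GROUP BY location

Result:
location    | avg_battery
------------+------------
Garage      | 76.5       
Lab-A       | 84         
Lab-B       | 41.333333  
Server-Room | 49.5       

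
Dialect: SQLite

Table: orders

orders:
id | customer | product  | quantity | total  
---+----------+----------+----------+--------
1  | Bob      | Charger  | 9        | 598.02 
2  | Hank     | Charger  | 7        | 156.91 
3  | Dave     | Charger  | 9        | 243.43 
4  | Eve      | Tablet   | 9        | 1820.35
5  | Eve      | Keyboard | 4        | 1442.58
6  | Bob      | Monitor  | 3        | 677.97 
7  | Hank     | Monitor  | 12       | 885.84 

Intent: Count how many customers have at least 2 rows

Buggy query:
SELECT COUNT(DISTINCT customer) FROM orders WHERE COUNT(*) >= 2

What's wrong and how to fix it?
Bug: COUNT(*) cannot appear in WHERE; the per-group count doesn't exist yet

Fix: Group first with HAVING COUNT(*) >= 2, then COUNT the resulting groups

Corrected query:
SELECT COUNT(*) FROM (SELECT customer FROM orders GROUP BY customer HAVING COUNT(*) >= 2)

Result:
COUNT(*)
--------
3       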